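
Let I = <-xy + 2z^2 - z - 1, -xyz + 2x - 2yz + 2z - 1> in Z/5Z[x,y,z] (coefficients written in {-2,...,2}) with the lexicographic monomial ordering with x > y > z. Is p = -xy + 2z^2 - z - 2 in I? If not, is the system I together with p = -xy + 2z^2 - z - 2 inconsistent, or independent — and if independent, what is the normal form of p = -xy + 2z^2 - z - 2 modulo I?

First compute the reduced Gröbner basis of I by Buchberger's algorithm.
f_1 = -xy + 2z^2 - z - 1, LT = xy.
f_2 = -xyz + 2x - 2yz + 2z - 1, LT = xyz.

S(f_1,f_2): lcm = xyz. S = 2x - 2yz - 2z^3 + z^2 - 2z - 1.
  leading term x: no divisor's leading term divides it; move 2x to the remainder.
  leading term yz: no divisor's leading term divides it; move -2yz to the remainder.
  leading term z^3: no divisor's leading term divides it; move -2z^3 to the remainder.
  leading term z^2: no divisor's leading term divides it; move z^2 to the remainder.
  leading term z: no divisor's leading term divides it; move -2z to the remainder.
  leading term 1: no divisor's leading term divides it; move -1 to the remainder.
  remainder 2x - 2yz - 2z^3 + z^2 - 2z - 1 ≠ 0; add h_3 = 2x - 2yz - 2z^3 + z^2 - 2z - 1 to the basis.

S(f_1,h_3): lcm = xy. S = y^2z + yz^3 + 2yz^2 + yz - 2y - 2z^2 + z + 1.
  leading term y^2z: no divisor's leading term divides it; move y^2z to the remainder.
  leading term yz^3: no divisor's leading term divides it; move yz^3 to the remainder.
  leading term yz^2: no divisor's leading term divides it; move 2yz^2 to the remainder.
  leading term yz: no divisor's leading term divides it; move yz to the remainder.
  leading term y: no divisor's leading term divides it; move -2y to the remainder.
  leading term z^2: no divisor's leading term divides it; move -2z^2 to the remainder.
  leading term z: no divisor's leading term divides it; move z to the remainder.
  leading term 1: no divisor's leading term divides it; move 1 to the remainder.
  remainder y^2z + yz^3 + 2yz^2 + yz - 2y - 2z^2 + z + 1 ≠ 0; add h_4 = y^2z + yz^3 + 2yz^2 + yz - 2y - 2z^2 + z + 1 to the basis.

The other S-polynomials (S(f_2,h_3), S(f_1,h_4), S(f_2,h_4), S(h_3,h_4)) all reduce to 0 modulo the current basis, so we have a Gröbner basis.
Inter-reduce: drop elements whose leading term is divisible by another's, tail-reduce, and make monic.
Reduced Gröbner basis: {x - yz - z^3 - 2z^2 - z + 2, y^2z + yz^3 + 2yz^2 + yz - 2y - 2z^2 + z + 1}.
Label its elements g_1 = x - yz - z^3 - 2z^2 - z + 2, g_2 = y^2z + yz^3 + 2yz^2 + yz - 2y - 2z^2 + z + 1.

Reduce p = -xy + 2z^2 - z - 2 modulo G:
  leading term xy: subtract (-y)·g_1 from -xy + 2z^2 - z - 2 → -y^2z - yz^3 - 2yz^2 - yz + 2y + 2z^2 - z - 2
  leading term y^2z: subtract (-1)·g_2 from -y^2z - yz^3 - 2yz^2 - yz + 2y + 2z^2 - z - 2 → -1
  leading term 1: no divisor's leading term divides it; move -1 to the remainder.
  normal form = -1.
The normal form is nonzero, so p ∉ I. Since p minus its normal form lies in I, I + (p) = I + (r) where r = -1; decide whether this ideal is the whole ring.
Here r = -1 is a nonzero constant, hence a unit: 1 ∈ I + (p), the Gröbner basis of I + (p) is {1}, and the enlarged system has no common solution — adjoining p is inconsistent.

Adjoining -xy + 2z^2 - z - 2 makes the ideal the whole ring: the system is inconsistent.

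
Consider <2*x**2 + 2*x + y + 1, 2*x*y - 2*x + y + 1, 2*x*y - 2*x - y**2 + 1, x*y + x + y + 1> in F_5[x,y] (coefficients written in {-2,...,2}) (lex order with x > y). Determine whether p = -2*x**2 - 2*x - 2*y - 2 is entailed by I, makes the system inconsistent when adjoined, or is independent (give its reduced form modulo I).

-2*x**2 - 2*x - 2*y - 2 lies in I (it reduces to 0).

First compute the reduced Gröbner basis of I by Buchberger's algorithm.
f_1 = 2*x**2 + 2*x + y + 1, LT = x**2.
f_2 = 2*x*y - 2*x + y + 1, LT = x*y.
f_3 = 2*x*y - 2*x - y**2 + 1, LT = x*y.
f_4 = x*y + x + y + 1, LT = x*y.

S(f_1,f_2): lcm = x**2*y. S = x**2 - 2*x*y + 2*x - 2*y**2 - 2*y.
  reduce S modulo (f_1, f_2, f_3, f_4):
  remainder -x - 2*y**2 + y - 2 ≠ 0; add h_5 = -x - 2*y**2 + y - 2 to the basis.

S(f_1,f_3): lcm = x**2*y. S = x**2 - 2*x*y**2 + x*y + 2*x - 2*y**2 - 2*y.
  reduce S modulo (f_1, f_2, f_3, f_4, h_5):
  remainder -y**2 - y ≠ 0; add h_6 = -y**2 - y to the basis.

S(f_1,f_4): lcm = x**2*y. S = -x**2 - x - 2*y**2 - 2*y.
  reduce S modulo (f_1, f_2, f_3, f_4, h_5, h_6):
  remainder -2*y - 2 ≠ 0; add h_7 = -2*y - 2 to the basis.

The other S-polynomials (S(f_2,f_3), S(f_2,f_4), S(f_3,f_4), S(f_1,h_5), S(f_2,h_5), S(f_3,h_5), S(f_4,h_5), S(f_1,h_6), S(f_2,h_6), S(f_3,h_6), S(f_4,h_6), S(h_5,h_6), S(f_1,h_7), S(f_2,h_7), S(f_3,h_7), S(f_4,h_7), S(h_5,h_7), S(h_6,h_7)) all reduce to 0 modulo the current basis, so we have a Gröbner basis.
Inter-reduce: drop elements whose leading term is divisible by another's, tail-reduce, and make monic.
Reduced Gröbner basis: {x, y + 1}.
Label its elements g_1 = x, g_2 = y + 1.

Reduce p = -2*x**2 - 2*x - 2*y - 2 modulo G:
  leading term x**2: subtract (-2*x)·g_1 from -2*x**2 - 2*x - 2*y - 2 → -2*x - 2*y - 2
  leading term x: subtract (-2)·g_1 from -2*x - 2*y - 2 → -2*y - 2
  leading term y: subtract (-2)·g_2 from -2*y - 2 → 0
  normal form = 0.
Since the normal form is 0, p ∈ I.

The remainder on division by a Gröbner basis is unique — it is the normal form.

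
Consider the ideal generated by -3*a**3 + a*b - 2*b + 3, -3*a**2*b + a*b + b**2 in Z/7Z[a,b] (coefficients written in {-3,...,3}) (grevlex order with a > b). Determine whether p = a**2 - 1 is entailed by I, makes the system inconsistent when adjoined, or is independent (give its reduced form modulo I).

a**2 - 1 is independent of I; its normal form modulo I is a**2 - 1.

First compute the reduced Gröbner basis of I by Buchberger's algorithm.
f_1 = -3*a**3 + a*b - 2*b + 3, LT = a**3.
f_2 = -3*a**2*b + a*b + b**2, LT = a**2*b.

S(f_1,f_2): lcm = a**3*b. S = -2*a**2*b + 3*b**2 - b.
  leading term a**2*b: subtract (3)·f_2 from -2*a**2*b + 3*b**2 - b → -3*a*b - b
  leading term a*b: no divisor's leading term divides it; move -3*a*b to the remainder.
  leading term b: no divisor's leading term divides it; move -b to the remainder.
  remainder -3*a*b - b ≠ 0; add h_3 = -3*a*b - b to the basis.

S(f_1,h_3): lcm = a**3*b. S = 2*a**2*b + 2*a*b**2 + 3*b**2 - b.
  leading term a**2*b: subtract (-3)·f_2 from 2*a**2*b + 2*a*b**2 + 3*b**2 - b → 2*a*b**2 + 3*a*b - b**2 - b
  leading term a*b**2: subtract (-3*b)·h_3 from 2*a*b**2 + 3*a*b - b**2 - b → 3*a*b + 3*b**2 - b
  leading term a*b: subtract (-1)·h_3 from 3*a*b + 3*b**2 - b → 3*b**2 - 2*b
  leading term b**2: no divisor's leading term divides it; move 3*b**2 to the remainder.
  leading term b: no divisor's leading term divides it; move -2*b to the remainder.
  remainder 3*b**2 - 2*b ≠ 0; add h_4 = 3*b**2 - 2*b to the basis.

S(f_2,h_3): lcm = a**2*b. S = -3*a*b + 2*b**2.
  leading term a*b: subtract (1)·h_3 from -3*a*b + 2*b**2 → 2*b**2 + b
  leading term b**2: subtract (3)·h_4 from 2*b**2 + b → 0
  remainder 0.

S(f_1,h_4): leading monomials are coprime, so the S-polynomial reduces to 0 (Buchberger's first criterion).
S(f_2,h_4): lcm = a**2*b**2. S = 3*a**2*b + 2*a*b**2 + 2*b**3.
  leading term a**2*b: subtract (-1)·f_2 from 3*a**2*b + 2*a*b**2 + 2*b**3 → 2*a*b**2 + 2*b**3 + a*b + b**2
  leading term a*b**2: subtract (-3*b)·h_3 from 2*a*b**2 + 2*b**3 + a*b + b**2 → 2*b**3 + a*b - 2*b**2
  leading term b**3: subtract (3*b)·h_4 from 2*b**3 + a*b - 2*b**2 → a*b - 3*b**2
  leading term a*b: subtract (2)·h_3 from a*b - 3*b**2 → -3*b**2 + 2*b
  leading term b**2: subtract (-1)·h_4 from -3*b**2 + 2*b → 0
  remainder 0.

S(h_3,h_4): lcm = a*b**2. S = 3*a*b - 2*b**2.
  leading term a*b: subtract (-1)·h_3 from 3*a*b - 2*b**2 → -2*b**2 - b
  leading term b**2: subtract (-3)·h_4 from -2*b**2 - b → 0
  remainder 0.

Every S-polynomial of the final basis reduces to 0, so we have a Gröbner basis.
Inter-reduce: drop elements whose leading term is divisible by another's, tail-reduce, and make monic.
Reduced Gröbner basis: {a**3 - 1, a*b - 2*b, b**2 - 3*b}.
Label its elements g_1 = a**3 - 1, g_2 = a*b - 2*b, g_3 = b**2 - 3*b.

Reduce p = a**2 - 1 modulo G:
  leading term a**2: no divisor's leading term divides it; move a**2 to the remainder.
  leading term 1: no divisor's leading term divides it; move -1 to the remainder.
  normal form = a**2 - 1.
The normal form is nonzero, so p ∉ I. Since p minus its normal form lies in I, I + (p) = I + (r) where r = a**2 - 1; decide whether this ideal is the whole ring.
Run Buchberger on G together with r (pairs among the g_i already reduce to 0 since G is a Gröbner basis):
g_1 = a**3 - 1, LT = a**3.
g_2 = a*b - 2*b, LT = a*b.
g_3 = b**2 - 3*b, LT = b**2.
r = a**2 - 1, LT = a**2.

S(g_1,g_2): lcm = a**3*b. S = 2*a**2*b - b.
  leading term a**2*b: subtract (2*a)·g_2 from 2*a**2*b - b → -3*a*b - b
  leading term a*b: subtract (-3)·g_2 from -3*a*b - b → 0
  remainder 0.

S(g_1,g_3): leading monomials are coprime, so the S-polynomial reduces to 0 (Buchberger's first criterion).
S(g_1,r): lcm = a**3. S = a - 1.
  leading term a: no divisor's leading term divides it; move a to the remainder.
  leading term 1: no divisor's leading term divides it; move -1 to the remainder.
  remainder a - 1 ≠ 0; add m_5 = a - 1 to the basis.

S(g_2,g_3): lcm = a*b**2. S = 3*a*b - 2*b**2.
  leading term a*b: subtract (3)·g_2 from 3*a*b - 2*b**2 → -2*b**2 - b
  leading term b**2: subtract (-2)·g_3 from -2*b**2 - b → 0
  remainder 0.

S(g_2,r): lcm = a**2*b. S = -2*a*b + b.
  leading term a*b: subtract (-2)·g_2 from -2*a*b + b → -3*b
  leading term b: no divisor's leading term divides it; move -3*b to the remainder.
  remainder -3*b ≠ 0; add m_6 = -3*b to the basis.

S(g_3,r): leading monomials are coprime, so the S-polynomial reduces to 0 (Buchberger's first criterion).
S(g_1,m_5): lcm = a**3. S = a**2 - 1.
  leading term a**2: subtract (1)·r from a**2 - 1 → 0
  remainder 0.

S(g_2,m_5): lcm = a*b. S = -b.
  leading term b: subtract (-2)·m_6 from -b → 0
  remainder 0.

S(g_3,m_5): leading monomials are coprime, so the S-polynomial reduces to 0 (Buchberger's first criterion).
S(r,m_5): lcm = a**2. S = a - 1.
  leading term a: subtract (1)·m_5 from a - 1 → 0
  remainder 0.

S(g_1,m_6): leading monomials are coprime, so the S-polynomial reduces to 0 (Buchberger's first criterion).
S(g_2,m_6): lcm = a*b. S = -2*b.
  leading term b: subtract (3)·m_6 from -2*b → 0
  remainder 0.

S(g_3,m_6): lcm = b**2. S = -3*b.
  leading term b: subtract (1)·m_6 from -3*b → 0
  remainder 0.

S(r,m_6): leading monomials are coprime, so the S-polynomial reduces to 0 (Buchberger's first criterion).
S(m_5,m_6): leading monomials are coprime, so the S-polynomial reduces to 0 (Buchberger's first criterion).
Every S-polynomial of the final basis reduces to 0, so we have a Gröbner basis.
Inter-reduce: drop elements whose leading term is divisible by another's, tail-reduce, and make monic.
Reduced Gröbner basis: {a - 1, b}.
The reduced Gröbner basis of I + (p) is {a - 1, b} ≠ {1}, a proper ideal, so the enlarged system stays consistent: p is independent of I, with normal form a**2 - 1.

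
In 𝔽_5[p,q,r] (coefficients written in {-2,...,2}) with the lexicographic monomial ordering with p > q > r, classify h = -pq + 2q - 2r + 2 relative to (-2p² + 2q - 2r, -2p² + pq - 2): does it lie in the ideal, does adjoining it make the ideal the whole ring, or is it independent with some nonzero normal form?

-pq + 2q - 2r + 2 lies in I (it reduces to 0).

First compute the reduced Gröbner basis of I by Buchberger's algorithm.
f_1 = -2p² + 2q - 2r, LT = p².
f_2 = -2p² + pq - 2, LT = p².

S(f_1,f_2): lcm = p². S = -2pq - q + r - 1.
  leading term pq: no divisor's leading term divides it; move -2pq to the remainder.
  leading term q: no divisor's leading term divides it; move -q to the remainder.
  leading term r: no divisor's leading term divides it; move r to the remainder.
  leading term 1: no divisor's leading term divides it; move -1 to the remainder.
  remainder -2pq - q + r - 1 ≠ 0; add k_3 = -2pq - q + r - 1 to the basis.

S(f_1,k_3): lcm = p²q. S = 2pq - 2pr + 2p - q² + qr.
  leading term pq: subtract (-1)·k_3 from 2pq - 2pr + 2p - q² + qr → -2pr + 2p - q² + qr - q + r - 1
  leading term pr: no divisor's leading term divides it; move -2pr to the remainder.
  leading term p: no divisor's leading term divides it; move 2p to the remainder.
  leading term q²: no divisor's leading term divides it; move -q² to the remainder.
  leading term qr: no divisor's leading term divides it; move qr to the remainder.
  leading term q: no divisor's leading term divides it; move -q to the remainder.
  leading term r: no divisor's leading term divides it; move r to the remainder.
  leading term 1: no divisor's leading term divides it; move -1 to the remainder.
  remainder -2pr + 2p - q² + qr - q + r - 1 ≠ 0; add k_4 = -2pr + 2p - q² + qr - q + r - 1 to the basis.

S(k_3,k_4): lcm = pqr. S = pq + 2q³ - 2q²r + 2q² + qr + 2q + 2r² - 2r.
  leading term pq: subtract (2)·k_3 from pq + 2q³ - 2q²r + 2q² + qr + 2q + 2r² - 2r → 2q³ - 2q²r + 2q² + qr - q + 2r² + r + 2
  leading term q³: no divisor's leading term divides it; move 2q³ to the remainder.
  leading term q²r: no divisor's leading term divides it; move -2q²r to the remainder.
  leading term q²: no divisor's leading term divides it; move 2q² to the remainder.
  leading term qr: no divisor's leading term divides it; move qr to the remainder.
  leading term q: no divisor's leading term divides it; move -q to the remainder.
  leading term r²: no divisor's leading term divides it; move 2r² to the remainder.
  leading term r: no divisor's leading term divides it; move r to the remainder.
  leading term 1: no divisor's leading term divides it; move 2 to the remainder.
  remainder 2q³ - 2q²r + 2q² + qr - q + 2r² + r + 2 ≠ 0; add k_5 = 2q³ - 2q²r + 2q² + qr - q + 2r² + r + 2 to the basis.

The other S-polynomials (S(f_2,k_3), S(f_1,k_4), S(f_2,k_4), S(f_1,k_5), S(f_2,k_5), S(k_3,k_5), S(k_4,k_5)) all reduce to 0 modulo the current basis, so we have a Gröbner basis.
Inter-reduce: drop elements whose leading term is divisible by another's, tail-reduce, and make monic.
Reduced Gröbner basis: {p² - q + r, pq - 2q + 2r - 2, pr - p - 2q² + 2qr - 2q + 2r - 2, q³ - q²r + q² - 2qr + 2q + r² - 2r + 1}.
Label its elements g_1 = p² - q + r, g_2 = pq - 2q + 2r - 2, g_3 = pr - p - 2q² + 2qr - 2q + 2r - 2, g_4 = q³ - q²r + q² - 2qr + 2q + r² - 2r + 1.

Reduce h = -pq + 2q - 2r + 2 modulo G:
  leading term pq: subtract (-1)·g_2 from -pq + 2q - 2r + 2 → 0
  normal form = 0.
Since the normal form is 0, h ∈ I.

The remainder on division by a Gröbner basis is unique — it is the normal form.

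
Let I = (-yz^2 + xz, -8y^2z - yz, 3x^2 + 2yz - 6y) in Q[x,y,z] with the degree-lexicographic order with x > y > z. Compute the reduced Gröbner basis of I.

G = {xyz + 1/8xz, xz^2 - 16/3xz + 16yz, y^2z + 1/8yz, yz^2 - xz, x^2 + 2/3yz - 2y}

f_1 = -yz^2 + xz, LT = yz^2.
f_2 = -8y^2z - yz, LT = y^2z.
f_3 = 3x^2 + 2yz - 6y, LT = x^2.

S(f_1,f_2): lcm = y^2z^2. S = -xyz - 1/8yz^2.
  leading term xyz: no divisor's leading term divides it; move -xyz to the remainder.
  leading term yz^2: subtract (1/8)·f_1 from -1/8yz^2 → -1/8xz
  leading term xz: no divisor's leading term divides it; move -1/8xz to the remainder.
  remainder -xyz - 1/8xz ≠ 0; add g_4 = -xyz - 1/8xz to the basis.

S(f_1,f_3): leading monomials are coprime, so the S-polynomial reduces to 0 (Buchberger's first criterion).
S(f_2,f_3): leading monomials are coprime, so the S-polynomial reduces to 0 (Buchberger's first criterion).
S(f_1,g_4): lcm = xyz^2. S = -x^2z - 1/8xz^2.
  leading term x^2z: subtract (-1/3z)·f_3 from -x^2z - 1/8xz^2 → -1/8xz^2 + 2/3yz^2 - 2yz
  leading term xz^2: no divisor's leading term divides it; move -1/8xz^2 to the remainder.
  leading term yz^2: subtract (-2/3)·f_1 from 2/3yz^2 - 2yz → 2/3xz - 2yz
  leading term xz: no divisor's leading term divides it; move 2/3xz to the remainder.
  leading term yz: no divisor's leading term divides it; move -2yz to the remainder.
  remainder -1/8xz^2 + 2/3xz - 2yz ≠ 0; add g_5 = -1/8xz^2 + 2/3xz - 2yz to the basis.

S(f_2,g_4): lcm = xy^2z. S = 0.
  remainder 0.

S(f_3,g_4): lcm = x^2yz. S = 2/3y^2z^2 - 1/8x^2z - 2y^2z.
  leading term y^2z^2: subtract (-2/3y)·f_1 from 2/3y^2z^2 - 1/8x^2z - 2y^2z → -1/8x^2z + 2/3xyz - 2y^2z
  leading term x^2z: subtract (-1/24z)·f_3 from -1/8x^2z + 2/3xyz - 2y^2z → 2/3xyz - 2y^2z + 1/12yz^2 - 1/4yz
  leading term xyz: subtract (-2/3)·g_4 from 2/3xyz - 2y^2z + 1/12yz^2 - 1/4yz → -2y^2z + 1/12yz^2 - 1/12xz - 1/4yz
  leading term y^2z: subtract (1/4)·f_2 from -2y^2z + 1/12yz^2 - 1/12xz - 1/4yz → 1/12yz^2 - 1/12xz
  leading term yz^2: subtract (-1/12)·f_1 from 1/12yz^2 - 1/12xz → 0
  remainder 0.

S(f_1,g_5): lcm = xyz^2. S = -x^2z + 16/3xyz - 16y^2z.
  leading term x^2z: subtract (-1/3z)·f_3 from -x^2z + 16/3xyz - 16y^2z → 16/3xyz - 16y^2z + 2/3yz^2 - 2yz
  leading term xyz: subtract (-16/3)·g_4 from 16/3xyz - 16y^2z + 2/3yz^2 - 2yz → -16y^2z + 2/3yz^2 - 2/3xz - 2yz
  leading term y^2z: subtract (2)·f_2 from -16y^2z + 2/3yz^2 - 2/3xz - 2yz → 2/3yz^2 - 2/3xz
  leading term yz^2: subtract (-2/3)·f_1 from 2/3yz^2 - 2/3xz → 0
  remainder 0.

S(f_2,g_5): lcm = xy^2z^2. S = 16/3xy^2z + 1/8xyz^2 - 16y^3z.
  leading term xy^2z: subtract (-2/3x)·f_2 from 16/3xy^2z + 1/8xyz^2 - 16y^3z → 1/8xyz^2 - 16y^3z - 2/3xyz
  leading term xyz^2: subtract (-1/8x)·f_1 from 1/8xyz^2 - 16y^3z - 2/3xyz → -16y^3z + 1/8x^2z - 2/3xyz
  leading term y^3z: subtract (2y)·f_2 from -16y^3z + 1/8x^2z - 2/3xyz → 1/8x^2z - 2/3xyz + 2y^2z
  leading term x^2z: subtract (1/24z)·f_3 from 1/8x^2z - 2/3xyz + 2y^2z → -2/3xyz + 2y^2z - 1/12yz^2 + 1/4yz
  leading term xyz: subtract (2/3)·g_4 from -2/3xyz + 2y^2z - 1/12yz^2 + 1/4yz → 2y^2z - 1/12yz^2 + 1/12xz + 1/4yz
  leading term y^2z: subtract (-1/4)·f_2 from 2y^2z - 1/12yz^2 + 1/12xz + 1/4yz → -1/12yz^2 + 1/12xz
  leading term yz^2: subtract (1/12)·f_1 from -1/12yz^2 + 1/12xz → 0
  remainder 0.

S(f_3,g_5): lcm = x^2z^2. S = 2/3yz^3 + 16/3x^2z - 16xyz - 2yz^2.
  leading term yz^3: subtract (-2/3z)·f_1 from 2/3yz^3 + 16/3x^2z - 16xyz - 2yz^2 → 16/3x^2z - 16xyz + 2/3xz^2 - 2yz^2
  leading term x^2z: subtract (16/9z)·f_3 from 16/3x^2z - 16xyz + 2/3xz^2 - 2yz^2 → -16xyz + 2/3xz^2 - 50/9yz^2 + 32/3yz
  leading term xyz: subtract (16)·g_4 from -16xyz + 2/3xz^2 - 50/9yz^2 + 32/3yz → 2/3xz^2 - 50/9yz^2 + 2xz + 32/3yz
  leading term xz^2: subtract (-16/3)·g_5 from 2/3xz^2 - 50/9yz^2 + 2xz + 32/3yz → -50/9yz^2 + 50/9xz
  leading term yz^2: subtract (50/9)·f_1 from -50/9yz^2 + 50/9xz → 0
  remainder 0.

S(g_4,g_5): lcm = xyz^2. S = 16/3xyz + 1/8xz^2 - 16y^2z.
  leading term xyz: subtract (-16/3)·g_4 from 16/3xyz + 1/8xz^2 - 16y^2z → 1/8xz^2 - 16y^2z - 2/3xz
  leading term xz^2: subtract (-1)·g_5 from 1/8xz^2 - 16y^2z - 2/3xz → -16y^2z - 2yz
  leading term y^2z: subtract (2)·f_2 from -16y^2z - 2yz → 0
  remainder 0.

Every S-polynomial of the final basis reduces to 0, so we have a Gröbner basis.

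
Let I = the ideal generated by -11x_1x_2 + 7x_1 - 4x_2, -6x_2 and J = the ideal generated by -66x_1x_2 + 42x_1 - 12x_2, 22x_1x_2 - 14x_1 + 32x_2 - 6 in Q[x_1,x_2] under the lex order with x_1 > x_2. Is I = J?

No, the ideals differ.

Two ideals are equal iff their reduced Gröbner bases coincide (the reduced basis is unique for a fixed ordering).
Buchberger on the first generating set:
f_1 = -11x_1x_2 + 7x_1 - 4x_2, LT = x_1x_2.
f_2 = -6x_2, LT = x_2.

S(f_1,f_2): lcm = x_1x_2. S = -\tfrac{7}{11}x_1 + \tfrac{4}{11}x_2.
  leading term x_1: no divisor's leading term divides it; move -\tfrac{7}{11}x_1 to the remainder.
  leading term x_2: subtract (-\tfrac{2}{33})·f_2 from \tfrac{4}{11}x_2 → 0
  remainder -\tfrac{7}{11}x_1 ≠ 0; add g_3 = -\tfrac{7}{11}x_1 to the basis.

The other S-polynomials (S(f_1,g_3), S(f_2,g_3)) all reduce to 0 modulo the current basis, so we have a Gröbner basis.
Inter-reduce: drop elements whose leading term is divisible by another's, tail-reduce, and make monic.
Reduced Gröbner basis: {x_1, x_2}.

Buchberger on the second generating set:
h_1 = -66x_1x_2 + 42x_1 - 12x_2, LT = x_1x_2.
h_2 = 22x_1x_2 - 14x_1 + 32x_2 - 6, LT = x_1x_2.

S(h_1,h_2): lcm = x_1x_2. S = -\tfrac{14}{11}x_2 + \tfrac{3}{11}.
  leading term x_2: no divisor's leading term divides it; move -\tfrac{14}{11}x_2 to the remainder.
  leading term 1: no divisor's leading term divides it; move \tfrac{3}{11} to the remainder.
  remainder -\tfrac{14}{11}x_2 + \tfrac{3}{11} ≠ 0; add k_3 = -\tfrac{14}{11}x_2 + \tfrac{3}{11} to the basis.

S(h_1,k_3): lcm = x_1x_2. S = -\tfrac{65}{154}x_1 + \tfrac{2}{11}x_2.
  leading term x_1: no divisor's leading term divides it; move -\tfrac{65}{154}x_1 to the remainder.
  leading term x_2: subtract (-\tfrac{1}{7})·k_3 from \tfrac{2}{11}x_2 → \tfrac{3}{77}
  leading term 1: no divisor's leading term divides it; move \tfrac{3}{77} to the remainder.
  remainder -\tfrac{65}{154}x_1 + \tfrac{3}{77} ≠ 0; add k_4 = -\tfrac{65}{154}x_1 + \tfrac{3}{77} to the basis.

The other S-polynomials (S(h_2,k_3), S(h_1,k_4), S(h_2,k_4), S(k_3,k_4)) all reduce to 0 modulo the current basis, so we have a Gröbner basis.
Inter-reduce: drop elements whose leading term is divisible by another's, tail-reduce, and make monic.
Reduced Gröbner basis: {x_1 - \tfrac{6}{65}, x_2 - \tfrac{3}{14}}.

The bases are distinct; the ideals are different.
The same test decides containment: I ⊆ J iff every generator of I reduces to 0 modulo a Gröbner basis of J.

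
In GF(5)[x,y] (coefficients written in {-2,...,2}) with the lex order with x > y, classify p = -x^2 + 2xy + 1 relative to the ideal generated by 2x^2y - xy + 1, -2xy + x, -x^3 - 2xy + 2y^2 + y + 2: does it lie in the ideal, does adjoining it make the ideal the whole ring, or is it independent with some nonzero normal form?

First compute the reduced Gröbner basis of I by Buchberger's algorithm.
f_1 = 2x^2y - xy + 1, LT = x^2y.
f_2 = -2xy + x, LT = xy.
f_3 = -x^3 - 2xy + 2y^2 + y + 2, LT = x^3.

S(f_1,f_2): lcm = x^2y. S = -2x^2 + 2xy - 2.
  leading term x^2: no divisor's leading term divides it; move -2x^2 to the remainder.
  leading term xy: subtract (-1)·f_2 from 2xy - 2 → x - 2
  leading term x: no divisor's leading term divides it; move x to the remainder.
  leading term 1: no divisor's leading term divides it; move -2 to the remainder.
  remainder -2x^2 + x - 2 ≠ 0; add h_4 = -2x^2 + x - 2 to the basis.

S(f_1,f_3): lcm = x^3y. S = 2x^2y - 2xy^2 - 2x + 2y^3 + y^2 + 2y.
  leading term x^2y: subtract (1)·f_1 from 2x^2y - 2xy^2 - 2x + 2y^3 + y^2 + 2y → -2xy^2 + xy - 2x + 2y^3 + y^2 + 2y - 1
  leading term xy^2: subtract (y)·f_2 from -2xy^2 + xy - 2x + 2y^3 + y^2 + 2y - 1 → -2x + 2y^3 + y^2 + 2y - 1
  leading term x: no divisor's leading term divides it; move -2x to the remainder.
  leading term y^3: no divisor's leading term divides it; move 2y^3 to the remainder.
  leading term y^2: no divisor's leading term divides it; move y^2 to the remainder.
  leading term y: no divisor's leading term divides it; move 2y to the remainder.
  leading term 1: no divisor's leading term divides it; move -1 to the remainder.
  remainder -2x + 2y^3 + y^2 + 2y - 1 ≠ 0; add h_5 = -2x + 2y^3 + y^2 + 2y - 1 to the basis.

S(f_2,f_3): lcm = x^3y. S = 2x^3 - 2xy^2 + 2y^3 + y^2 + 2y.
  leading term x^3: subtract (-2)·f_3 from 2x^3 - 2xy^2 + 2y^3 + y^2 + 2y → -2xy^2 + xy + 2y^3 - y - 1
  leading term xy^2: subtract (y)·f_2 from -2xy^2 + xy + 2y^3 - y - 1 → 2y^3 - y - 1
  leading term y^3: no divisor's leading term divides it; move 2y^3 to the remainder.
  leading term y: no divisor's leading term divides it; move -y to the remainder.
  leading term 1: no divisor's leading term divides it; move -1 to the remainder.
  remainder 2y^3 - y - 1 ≠ 0; add h_6 = 2y^3 - y - 1 to the basis.

S(f_1,h_4): lcm = x^2y. S = -y - 2.
  leading term y: no divisor's leading term divides it; move -y to the remainder.
  leading term 1: no divisor's leading term divides it; move -2 to the remainder.
  remainder -y - 2 ≠ 0; add h_7 = -y - 2 to the basis.

The other S-polynomials (S(f_2,h_4), S(f_3,h_4), S(f_1,h_5), S(f_2,h_5), S(f_3,h_5), S(h_4,h_5), S(f_1,h_6), S(f_2,h_6), S(f_3,h_6), S(h_4,h_6), S(h_5,h_6), S(f_1,h_7), S(f_2,h_7), S(f_3,h_7), S(h_4,h_7), S(h_5,h_7), S(h_6,h_7)) all reduce to 0 modulo the current basis, so we have a Gröbner basis.
Inter-reduce: drop elements whose leading term is divisible by another's, tail-reduce, and make monic.
Reduced Gröbner basis: {x + 1, y + 2}.
Label its elements g_1 = x + 1, g_2 = y + 2.

Reduce p = -x^2 + 2xy + 1 modulo G:
  leading term x^2: subtract (-x)·g_1 from -x^2 + 2xy + 1 → 2xy + x + 1
  leading term xy: subtract (2y)·g_1 from 2xy + x + 1 → x - 2y + 1
  leading term x: subtract (1)·g_1 from x - 2y + 1 → -2y
  leading term y: subtract (-2)·g_2 from -2y → -1
  leading term 1: no divisor's leading term divides it; move -1 to the remainder.
  normal form = -1.
The normal form is nonzero, so p ∉ I. Since p minus its normal form lies in I, I + (p) = I + (r) where r = -1; decide whether this ideal is the whole ring.
Here r = -1 is a nonzero constant, hence a unit: 1 ∈ I + (p), the Gröbner basis of I + (p) is {1}, and the enlarged system has no common solution — adjoining p is inconsistent.

Adjoining -x^2 + 2xy + 1 makes the ideal the whole ring: the system is inconsistent.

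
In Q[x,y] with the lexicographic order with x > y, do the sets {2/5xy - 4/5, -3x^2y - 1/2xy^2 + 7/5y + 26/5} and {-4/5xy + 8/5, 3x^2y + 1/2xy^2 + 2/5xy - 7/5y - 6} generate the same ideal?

Yes, the ideals are equal.

Two ideals are equal iff their reduced Gröbner bases coincide (the reduced basis is unique for a fixed ordering).
Buchberger on the first generating set:
f_1 = 2/5xy - 4/5, LT = xy.
f_2 = -3x^2y - 1/2xy^2 + 7/5y + 26/5, LT = x^2y.

S(f_1,f_2): lcm = x^2y. S = -1/6xy^2 - 2x + 7/15y + 26/15.
  reduce S modulo (f_1, f_2):
  remainder -2x + 2/15y + 26/15 ≠ 0; add g_3 = -2x + 2/15y + 26/15 to the basis.

S(f_1,g_3): lcm = xy. S = 1/15y^2 + 13/15y - 2.
  reduce S modulo (f_1, f_2, g_3):
  remainder 1/15y^2 + 13/15y - 2 ≠ 0; add g_4 = 1/15y^2 + 13/15y - 2 to the basis.

The other S-polynomials (S(f_2,g_3), S(f_1,g_4), S(f_2,g_4), S(g_3,g_4)) all reduce to 0 modulo the current basis, so we have a Gröbner basis.
Inter-reduce: drop elements whose leading term is divisible by another's, tail-reduce, and make monic.
Reduced Gröbner basis: {x - 1/15y - 13/15, y^2 + 13y - 30}.

Buchberger on the second generating set:
h_1 = -4/5xy + 8/5, LT = xy.
h_2 = 3x^2y + 1/2xy^2 + 2/5xy - 7/5y - 6, LT = x^2y.

S(h_1,h_2): lcm = x^2y. S = -1/6xy^2 - 2/15xy - 2x + 7/15y + 2.
  reduce S modulo (h_1, h_2):
  remainder -2x + 2/15y + 26/15 ≠ 0; add k_3 = -2x + 2/15y + 26/15 to the basis.

S(h_1,k_3): lcm = xy. S = 1/15y^2 + 13/15y - 2.
  reduce S modulo (h_1, h_2, k_3):
  remainder 1/15y^2 + 13/15y - 2 ≠ 0; add k_4 = 1/15y^2 + 13/15y - 2 to the basis.

The other S-polynomials (S(h_2,k_3), S(h_1,k_4), S(h_2,k_4), S(k_3,k_4)) all reduce to 0 modulo the current basis, so we have a Gröbner basis.
Inter-reduce: drop elements whose leading term is divisible by another's, tail-reduce, and make monic.
Reduced Gröbner basis: {x - 1/15y - 13/15, y^2 + 13y - 30}.

These coincide, so the ideals are equal.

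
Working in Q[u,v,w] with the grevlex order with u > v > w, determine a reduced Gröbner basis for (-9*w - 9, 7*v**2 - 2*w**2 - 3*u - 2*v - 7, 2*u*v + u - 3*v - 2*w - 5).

G = {u**2 + 7/12*u - 7/4*v - 7/4, u*v + 1/2*u - 3/2*v - 3/2, v**2 - 3/7*u - 2/7*v - 9/7, w + 1}

f_1 = -9*w - 9, LT = w.
f_2 = 7*v**2 - 2*w**2 - 3*u - 2*v - 7, LT = v**2.
f_3 = 2*u*v + u - 3*v - 2*w - 5, LT = u*v.

S(f_2,f_3): lcm = u*v**2. S = -2/7*u*w**2 - 3/7*u**2 - 11/14*u*v + 3/2*v**2 + v*w - u + 5/2*v.
  reduce S modulo (f_1, f_2, f_3):
  remainder -3/7*u**2 - 1/4*u + 3/4*v + 3/4 ≠ 0; add g_4 = -3/7*u**2 - 1/4*u + 3/4*v + 3/4 to the basis.

The other S-polynomials (S(f_1,f_2), S(f_1,f_3), S(f_1,g_4), S(f_2,g_4), S(f_3,g_4)) all reduce to 0 modulo the current basis, so we have a Gröbner basis.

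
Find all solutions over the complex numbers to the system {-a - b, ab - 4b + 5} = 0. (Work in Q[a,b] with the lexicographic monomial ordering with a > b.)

Compute a lex Gröbner basis by Buchberger's algorithm.
f_1 = -a - b, LT = a.
f_2 = ab - 4b + 5, LT = ab.

S(f_1,f_2): lcm = ab. S = b^2 + 4b - 5.
  leading term b^2: no divisor's leading term divides it; move b^2 to the remainder.
  leading term b: no divisor's leading term divides it; move 4b to the remainder.
  leading term 1: no divisor's leading term divides it; move -5 to the remainder.
  remainder b^2 + 4b - 5 ≠ 0; add h_3 = b^2 + 4b - 5 to the basis.

The other S-polynomials (S(f_1,h_3), S(f_2,h_3)) all reduce to 0 modulo the current basis, so we have a Gröbner basis.
Inter-reduce: drop elements whose leading term is divisible by another's, tail-reduce, and make monic.
Reduced Gröbner basis: {a + b, b^2 + 4b - 5}.

Elimination: the polynomial b^2 + 4b - 5 lies in the elimination ideal for b, so b ∈ {-5, 1}. For each such b, the remaining basis elements (now univariate) give the rest of the solution.
  b = -5: the earlier basis element becomes a - 5 = 0, giving a = 5 — point (5, -5).
  b = 1: the earlier basis element becomes a + 1 = 0, giving a = -1 — point (-1, 1).

{(5, -5), (-1, 1)}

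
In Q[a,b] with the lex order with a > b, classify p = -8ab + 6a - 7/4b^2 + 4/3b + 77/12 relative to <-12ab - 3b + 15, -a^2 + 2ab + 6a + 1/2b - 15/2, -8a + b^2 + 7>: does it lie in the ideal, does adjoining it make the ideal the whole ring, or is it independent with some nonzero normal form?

First compute the reduced Gröbner basis of I by Buchberger's algorithm.
f_1 = -12ab - 3b + 15, LT = ab.
f_2 = -a^2 + 2ab + 6a + 1/2b - 15/2, LT = a^2.
f_3 = -8a + b^2 + 7, LT = a.

S(f_1,f_2): lcm = a^2b. S = 2ab^2 + 25/4ab - 5/4a + 1/2b^2 - 15/2b.
  reduce S modulo (f_1, f_2, f_3):
  remainder -5/32b^2 - 105/16b + 215/32 ≠ 0; add h_4 = -5/32b^2 - 105/16b + 215/32 to the basis.

S(f_1,f_3): lcm = ab. S = 1/8b^3 + 9/8b - 5/4.
  reduce S modulo (f_1, f_2, f_3, h_4):
  remainder 227b - 227 ≠ 0; add h_5 = 227b - 227 to the basis.

The other S-polynomials (S(f_2,f_3), S(f_1,h_4), S(f_2,h_4), S(f_3,h_4), S(f_1,h_5), S(f_2,h_5), S(f_3,h_5), S(h_4,h_5)) all reduce to 0 modulo the current basis, so we have a Gröbner basis.
Inter-reduce: drop elements whose leading term is divisible by another's, tail-reduce, and make monic.
Reduced Gröbner basis: {a - 1, b - 1}.
Label its elements g_1 = a - 1, g_2 = b - 1.

Reduce p = -8ab + 6a - 7/4b^2 + 4/3b + 77/12 modulo G:
  leading term ab: subtract (-8b)·g_1 from -8ab + 6a - 7/4b^2 + 4/3b + 77/12 → 6a - 7/4b^2 - 20/3b + 77/12
  leading term a: subtract (6)·g_1 from 6a - 7/4b^2 - 20/3b + 77/12 → -7/4b^2 - 20/3b + 149/12
  leading term b^2: subtract (-7/4b)·g_2 from -7/4b^2 - 20/3b + 149/12 → -101/12b + 149/12
  leading term b: subtract (-101/12)·g_2 from -101/12b + 149/12 → 4
  leading term 1: no divisor's leading term divides it; move 4 to the remainder.
  normal form = 4.
The normal form is nonzero, so p ∉ I. Since p minus its normal form lies in I, I + (p) = I + (r) where r = 4; decide whether this ideal is the whole ring.
Here r = 4 is a nonzero constant, hence a unit: 1 ∈ I + (p), the Gröbner basis of I + (p) is {1}, and the enlarged system has no common solution — adjoining p is inconsistent.

Adjoining -8ab + 6a - 7/4b^2 + 4/3b + 77/12 makes the ideal the whole ring: the system is inconsistent.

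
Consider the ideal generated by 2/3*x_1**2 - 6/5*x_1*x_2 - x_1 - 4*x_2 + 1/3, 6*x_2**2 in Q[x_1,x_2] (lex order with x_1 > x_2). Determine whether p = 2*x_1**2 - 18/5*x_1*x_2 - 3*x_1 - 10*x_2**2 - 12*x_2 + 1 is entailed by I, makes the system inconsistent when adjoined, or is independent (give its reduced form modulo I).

2*x_1**2 - 18/5*x_1*x_2 - 3*x_1 - 10*x_2**2 - 12*x_2 + 1 lies in I (it reduces to 0).

First compute the reduced Gröbner basis of I by Buchberger's algorithm.
f_1 = 2/3*x_1**2 - 6/5*x_1*x_2 - x_1 - 4*x_2 + 1/3, LT = x_1**2.
f_2 = 6*x_2**2, LT = x_2**2.

The S-polynomials (S(f_1,f_2)) all reduce to 0 modulo the current basis, so we have a Gröbner basis.
Inter-reduce: drop elements whose leading term is divisible by another's, tail-reduce, and make monic.
Reduced Gröbner basis: {x_1**2 - 9/5*x_1*x_2 - 3/2*x_1 - 6*x_2 + 1/2, x_2**2}.
Label its elements g_1 = x_1**2 - 9/5*x_1*x_2 - 3/2*x_1 - 6*x_2 + 1/2, g_2 = x_2**2.

Reduce p = 2*x_1**2 - 18/5*x_1*x_2 - 3*x_1 - 10*x_2**2 - 12*x_2 + 1 modulo G:
  leading term x_1**2: subtract (2)·g_1 from 2*x_1**2 - 18/5*x_1*x_2 - 3*x_1 - 10*x_2**2 - 12*x_2 + 1 → -10*x_2**2
  leading term x_2**2: subtract (-10)·g_2 from -10*x_2**2 → 0
  normal form = 0.
Since the normal form is 0, p ∈ I.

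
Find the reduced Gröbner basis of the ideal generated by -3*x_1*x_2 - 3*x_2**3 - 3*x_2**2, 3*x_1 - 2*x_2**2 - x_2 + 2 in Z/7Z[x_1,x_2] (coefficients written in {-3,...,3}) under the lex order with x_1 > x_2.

The reduced Gröbner basis is the canonical form of the ideal for this ordering.

f_1 = -3*x_1*x_2 - 3*x_2**3 - 3*x_2**2, LT = x_1*x_2.
f_2 = 3*x_1 - 2*x_2**2 - x_2 + 2, LT = x_1.

S(f_1,f_2): lcm = x_1*x_2. S = -3*x_2**3 - x_2**2 - 3*x_2.
  leading term x_2**3: no divisor's leading term divides it; move -3*x_2**3 to the remainder.
  leading term x_2**2: no divisor's leading term divides it; move -x_2**2 to the remainder.
  leading term x_2: no divisor's leading term divides it; move -3*x_2 to the remainder.
  remainder -3*x_2**3 - x_2**2 - 3*x_2 ≠ 0; add g_3 = -3*x_2**3 - x_2**2 - 3*x_2 to the basis.

The other S-polynomials (S(f_1,g_3), S(f_2,g_3)) all reduce to 0 modulo the current basis, so we have a Gröbner basis.
Inter-reduce: drop elements whose leading term is divisible by another's, tail-reduce, and make monic.

G = {x_1 - 3*x_2**2 + 2*x_2 + 3, x_2**3 - 2*x_2**2 + x_2}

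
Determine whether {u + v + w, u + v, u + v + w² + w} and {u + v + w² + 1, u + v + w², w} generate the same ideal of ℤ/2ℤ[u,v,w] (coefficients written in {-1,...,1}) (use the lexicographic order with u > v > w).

No, the ideals differ.

For a fixed monomial order, each ideal has a unique reduced Gröbner basis; comparing bases decides equality.
Buchberger on the first generating set:
f_1 = u + v + w, LT = u.
f_2 = u + v, LT = u.
f_3 = u + v + w² + w, LT = u.

S(f_1,f_2): lcm = u. S = w.
  leading term w: no divisor's leading term divides it; move w to the remainder.
  remainder w ≠ 0; add g_4 = w to the basis.

The other S-polynomials (S(f_1,f_3), S(f_2,f_3), S(f_1,g_4), S(f_2,g_4), S(f_3,g_4)) all reduce to 0 modulo the current basis, so we have a Gröbner basis.
Inter-reduce: drop elements whose leading term is divisible by another's, tail-reduce, and make monic.
Reduced Gröbner basis: {u + v, w}.

Buchberger on the second generating set:
h_1 = u + v + w² + 1, LT = u.
h_2 = u + v + w², LT = u.
h_3 = w, LT = w.

S(h_1,h_2): lcm = u. S = 1.
  leading term 1: no divisor's leading term divides it; move 1 to the remainder.
  remainder 1 ≠ 0; add k_4 = 1 to the basis.

The other S-polynomials (S(h_1,h_3), S(h_2,h_3), S(h_1,k_4), S(h_2,k_4), S(h_3,k_4)) all reduce to 0 modulo the current basis, so we have a Gröbner basis.
Inter-reduce: drop elements whose leading term is divisible by another's, tail-reduce, and make monic.
Reduced Gröbner basis: {1}.

The bases are distinct; the ideals are different.
The choice of monomial ordering does not affect the verdict — as long as both bases are computed under the same ordering, their equality decides ideal equality.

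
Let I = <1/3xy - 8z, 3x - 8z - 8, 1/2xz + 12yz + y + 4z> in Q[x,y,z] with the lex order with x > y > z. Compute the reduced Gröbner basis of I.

G = {x - 8/3z - 8/3, y - 4/33z^2 - 340/33z, z^3 + 86z^2 + 43/4z}

f_1 = 1/3xy - 8z, LT = xy.
f_2 = 3x - 8z - 8, LT = x.
f_3 = 1/2xz + 12yz + y + 4z, LT = xz.

S(f_1,f_2): lcm = xy. S = 8/3yz + 8/3y - 24z.
  leading term yz: no divisor's leading term divides it; move 8/3yz to the remainder.
  leading term y: no divisor's leading term divides it; move 8/3y to the remainder.
  leading term z: no divisor's leading term divides it; move -24z to the remainder.
  remainder 8/3yz + 8/3y - 24z ≠ 0; add g_4 = 8/3yz + 8/3y - 24z to the basis.

S(f_1,f_3): lcm = xyz. S = -24y^2z - 2y^2 - 8yz - 24z^2.
  leading term y^2z: subtract (-9y)·g_4 from -24y^2z - 2y^2 - 8yz - 24z^2 → 22y^2 - 224yz - 24z^2
  leading term y^2: no divisor's leading term divides it; move 22y^2 to the remainder.
  leading term yz: subtract (-84)·g_4 from -224yz - 24z^2 → 224y - 24z^2 - 2016z
  leading term y: no divisor's leading term divides it; move 224y to the remainder.
  leading term z^2: no divisor's leading term divides it; move -24z^2 to the remainder.
  leading term z: no divisor's leading term divides it; move -2016z to the remainder.
  remainder 22y^2 + 224y - 24z^2 - 2016z ≠ 0; add g_5 = 22y^2 + 224y - 24z^2 - 2016z to the basis.

S(f_2,f_3): lcm = xz. S = -24yz - 2y - 8/3z^2 - 32/3z.
  leading term yz: subtract (-9)·g_4 from -24yz - 2y - 8/3z^2 - 32/3z → 22y - 8/3z^2 - 680/3z
  leading term y: no divisor's leading term divides it; move 22y to the remainder.
  leading term z^2: no divisor's leading term divides it; move -8/3z^2 to the remainder.
  leading term z: no divisor's leading term divides it; move -680/3z to the remainder.
  remainder 22y - 8/3z^2 - 680/3z ≠ 0; add g_6 = 22y - 8/3z^2 - 680/3z to the basis.

S(f_1,g_5): lcm = xy^2. S = -112/11xy + 12/11xz^2 + 1008/11xz - 24yz.
  leading term xy: subtract (-336/11)·f_1 from -112/11xy + 12/11xz^2 + 1008/11xz - 24yz → 12/11xz^2 + 1008/11xz - 24yz - 2688/11z
  leading term xz^2: subtract (4/11z^2)·f_2 from 12/11xz^2 + 1008/11xz - 24yz - 2688/11z → 1008/11xz - 24yz + 32/11z^3 + 32/11z^2 - 2688/11z
  leading term xz: subtract (336/11z)·f_2 from 1008/11xz - 24yz + 32/11z^3 + 32/11z^2 - 2688/11z → -24yz + 32/11z^3 + 2720/11z^2
  leading term yz: subtract (-9)·g_4 from -24yz + 32/11z^3 + 2720/11z^2 → 24y + 32/11z^3 + 2720/11z^2 - 216z
  leading term y: subtract (12/11)·g_6 from 24y + 32/11z^3 + 2720/11z^2 - 216z → 32/11z^3 + 2752/11z^2 + 344/11z
  leading term z^3: no divisor's leading term divides it; move 32/11z^3 to the remainder.
  leading term z^2: no divisor's leading term divides it; move 2752/11z^2 to the remainder.
  leading term z: no divisor's leading term divides it; move 344/11z to the remainder.
  remainder 32/11z^3 + 2752/11z^2 + 344/11z ≠ 0; add g_7 = 32/11z^3 + 2752/11z^2 + 344/11z to the basis.

The other S-polynomials (S(f_1,g_4), S(f_2,g_4), S(f_3,g_4), S(f_2,g_5), S(f_3,g_5), S(g_4,g_5), S(f_1,g_6), S(f_2,g_6), S(f_3,g_6), S(g_4,g_6), S(g_5,g_6), S(f_1,g_7), S(f_2,g_7), S(f_3,g_7), S(g_4,g_7), S(g_5,g_7), S(g_6,g_7)) all reduce to 0 modulo the current basis, so we have a Gröbner basis.
Inter-reduce: drop elements whose leading term is divisible by another's, tail-reduce, and make monic.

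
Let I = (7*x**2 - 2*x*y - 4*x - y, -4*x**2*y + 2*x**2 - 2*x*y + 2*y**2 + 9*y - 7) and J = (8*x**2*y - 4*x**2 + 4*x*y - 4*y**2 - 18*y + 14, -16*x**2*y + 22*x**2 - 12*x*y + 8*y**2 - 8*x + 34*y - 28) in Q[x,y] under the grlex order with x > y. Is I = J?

Yes, the ideals are equal.

Two ideals are equal iff their reduced Gröbner bases coincide (the reduced basis is unique for a fixed ordering).
Buchberger on the first generating set:
f_1 = 7*x**2 - 2*x*y - 4*x - y, LT = x**2.
f_2 = -4*x**2*y + 2*x**2 - 2*x*y + 2*y**2 + 9*y - 7, LT = x**2*y.

S(f_1,f_2): lcm = x**2*y. S = -2/7*x*y**2 + 1/2*x**2 - 15/14*x*y + 5/14*y**2 + 9/4*y - 7/4.
  leading term x*y**2: no divisor's leading term divides it; move -2/7*x*y**2 to the remainder.
  leading term x**2: subtract (1/14)·f_1 from 1/2*x**2 - 15/14*x*y + 5/14*y**2 + 9/4*y - 7/4 → -13/14*x*y + 5/14*y**2 + 2/7*x + 65/28*y - 7/4
  leading term x*y: no divisor's leading term divides it; move -13/14*x*y to the remainder.
  leading term y**2: no divisor's leading term divides it; move 5/14*y**2 to the remainder.
  leading term x: no divisor's leading term divides it; move 2/7*x to the remainder.
  leading term y: no divisor's leading term divides it; move 65/28*y to the remainder.
  leading term 1: no divisor's leading term divides it; move -7/4 to the remainder.
  remainder -2/7*x*y**2 - 13/14*x*y + 5/14*y**2 + 2/7*x + 65/28*y - 7/4 ≠ 0; add g_3 = -2/7*x*y**2 - 13/14*x*y + 5/14*y**2 + 2/7*x + 65/28*y - 7/4 to the basis.

S(f_1,g_3): lcm = x**2*y**2. S = -2/7*x*y**3 - 13/4*x**2*y + 19/28*x*y**2 - 1/7*y**3 + x**2 + 65/8*x*y - 49/8*x.
  leading term x*y**3: subtract (y)·g_3 from -2/7*x*y**3 - 13/4*x**2*y + 19/28*x*y**2 - 1/7*y**3 + x**2 + 65/8*x*y - 49/8*x → -13/4*x**2*y + 45/28*x*y**2 - 1/2*y**3 + x**2 + 439/56*x*y - 65/28*y**2 - 49/8*x + 7/4*y
  leading term x**2*y: subtract (-13/28*y)·f_1 from -13/4*x**2*y + 45/28*x*y**2 - 1/2*y**3 + x**2 + 439/56*x*y - 65/28*y**2 - 49/8*x + 7/4*y → 19/28*x*y**2 - 1/2*y**3 + x**2 + 335/56*x*y - 39/14*y**2 - 49/8*x + 7/4*y
  leading term x*y**2: subtract (-19/8)·g_3 from 19/28*x*y**2 - 1/2*y**3 + x**2 + 335/56*x*y - 39/14*y**2 - 49/8*x + 7/4*y → -1/2*y**3 + x**2 + 423/112*x*y - 31/16*y**2 - 305/56*x + 1627/224*y - 133/32
  leading term y**3: no divisor's leading term divides it; move -1/2*y**3 to the remainder.
  leading term x**2: subtract (1/7)·f_1 from x**2 + 423/112*x*y - 31/16*y**2 - 305/56*x + 1627/224*y - 133/32 → 65/16*x*y - 31/16*y**2 - 39/8*x + 237/32*y - 133/32
  leading term x*y: no divisor's leading term divides it; move 65/16*x*y to the remainder.
  leading term y**2: no divisor's leading term divides it; move -31/16*y**2 to the remainder.
  leading term x: no divisor's leading term divides it; move -39/8*x to the remainder.
  leading term y: no divisor's leading term divides it; move 237/32*y to the remainder.
  leading term 1: no divisor's leading term divides it; move -133/32 to the remainder.
  remainder -1/2*y**3 + 65/16*x*y - 31/16*y**2 - 39/8*x + 237/32*y - 133/32 ≠ 0; add g_4 = -1/2*y**3 + 65/16*x*y - 31/16*y**2 - 39/8*x + 237/32*y - 133/32 to the basis.

The other S-polynomials (S(f_2,g_3), S(f_1,g_4), S(f_2,g_4), S(g_3,g_4)) all reduce to 0 modulo the current basis, so we have a Gröbner basis.
Inter-reduce: drop elements whose leading term is divisible by another's, tail-reduce, and make monic.
Reduced Gröbner basis: {x*y**2 + 13/4*x*y - 5/4*y**2 - x - 65/8*y + 49/8, y**3 - 65/8*x*y + 31/8*y**2 + 39/4*x - 237/16*y + 133/16, x**2 - 2/7*x*y - 4/7*x - 1/7*y}.

Buchberger on the second generating set:
h_1 = 8*x**2*y - 4*x**2 + 4*x*y - 4*y**2 - 18*y + 14, LT = x**2*y.
h_2 = -16*x**2*y + 22*x**2 - 12*x*y + 8*y**2 - 8*x + 34*y - 28, LT = x**2*y.

S(h_1,h_2): lcm = x**2*y. S = 7/8*x**2 - 1/4*x*y - 1/2*x - 1/8*y.
  leading term x**2: no divisor's leading term divides it; move 7/8*x**2 to the remainder.
  leading term x*y: no divisor's leading term divides it; move -1/4*x*y to the remainder.
  leading term x: no divisor's leading term divides it; move -1/2*x to the remainder.
  leading term y: no divisor's leading term divides it; move -1/8*y to the remainder.
  remainder 7/8*x**2 - 1/4*x*y - 1/2*x - 1/8*y ≠ 0; add k_3 = 7/8*x**2 - 1/4*x*y - 1/2*x - 1/8*y to the basis.

S(h_1,k_3): lcm = x**2*y. S = 2/7*x*y**2 - 1/2*x**2 + 15/14*x*y - 5/14*y**2 - 9/4*y + 7/4.
  leading term x*y**2: no divisor's leading term divides it; move 2/7*x*y**2 to the remainder.
  leading term x**2: subtract (-4/7)·k_3 from -1/2*x**2 + 15/14*x*y - 5/14*y**2 - 9/4*y + 7/4 → 13/14*x*y - 5/14*y**2 - 2/7*x - 65/28*y + 7/4
  leading term x*y: no divisor's leading term divides it; move 13/14*x*y to the remainder.
  leading term y**2: no divisor's leading term divides it; move -5/14*y**2 to the remainder.
  leading term x: no divisor's leading term divides it; move -2/7*x to the remainder.
  leading term y: no divisor's leading term divides it; move -65/28*y to the remainder.
  leading term 1: no divisor's leading term divides it; move 7/4 to the remainder.
  remainder 2/7*x*y**2 + 13/14*x*y - 5/14*y**2 - 2/7*x - 65/28*y + 7/4 ≠ 0; add k_4 = 2/7*x*y**2 + 13/14*x*y - 5/14*y**2 - 2/7*x - 65/28*y + 7/4 to the basis.

S(h_1,k_4): lcm = x**2*y**2. S = -15/4*x**2*y + 7/4*x*y**2 - 1/2*y**3 + x**2 + 65/8*x*y - 9/4*y**2 - 49/8*x + 7/4*y.
  leading term x**2*y: subtract (-15/32)·h_1 from -15/4*x**2*y + 7/4*x*y**2 - 1/2*y**3 + x**2 + 65/8*x*y - 9/4*y**2 - 49/8*x + 7/4*y → 7/4*x*y**2 - 1/2*y**3 - 7/8*x**2 + 10*x*y - 33/8*y**2 - 49/8*x - 107/16*y + 105/16
  leading term x*y**2: subtract (49/8)·k_4 from 7/4*x*y**2 - 1/2*y**3 - 7/8*x**2 + 10*x*y - 33/8*y**2 - 49/8*x - 107/16*y + 105/16 → -1/2*y**3 - 7/8*x**2 + 69/16*x*y - 31/16*y**2 - 35/8*x + 241/32*y - 133/32
  leading term y**3: no divisor's leading term divides it; move -1/2*y**3 to the remainder.
  leading term x**2: subtract (-1)·k_3 from -7/8*x**2 + 69/16*x*y - 31/16*y**2 - 35/8*x + 241/32*y - 133/32 → 65/16*x*y - 31/16*y**2 - 39/8*x + 237/32*y - 133/32
  leading term x*y: no divisor's leading term divides it; move 65/16*x*y to the remainder.
  leading term y**2: no divisor's leading term divides it; move -31/16*y**2 to the remainder.
  leading term x: no divisor's leading term divides it; move -39/8*x to the remainder.
  leading term y: no divisor's leading term divides it; move 237/32*y to the remainder.
  leading term 1: no divisor's leading term divides it; move -133/32 to the remainder.
  remainder -1/2*y**3 + 65/16*x*y - 31/16*y**2 - 39/8*x + 237/32*y - 133/32 ≠ 0; add k_5 = -1/2*y**3 + 65/16*x*y - 31/16*y**2 - 39/8*x + 237/32*y - 133/32 to the basis.

The other S-polynomials (S(h_2,k_3), S(h_2,k_4), S(k_3,k_4), S(h_1,k_5), S(h_2,k_5), S(k_3,k_5), S(k_4,k_5)) all reduce to 0 modulo the current basis, so we have a Gröbner basis.
Inter-reduce: drop elements whose leading term is divisible by another's, tail-reduce, and make monic.
Reduced Gröbner basis: {x*y**2 + 13/4*x*y - 5/4*y**2 - x - 65/8*y + 49/8, y**3 - 65/8*x*y + 31/8*y**2 + 39/4*x - 237/16*y + 133/16, x**2 - 2/7*x*y - 4/7*x - 1/7*y}.

The two bases agree; hence the ideals are identical.
The same test decides containment: I ⊆ J iff every generator of I reduces to 0 modulo a Gröbner basis of J.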